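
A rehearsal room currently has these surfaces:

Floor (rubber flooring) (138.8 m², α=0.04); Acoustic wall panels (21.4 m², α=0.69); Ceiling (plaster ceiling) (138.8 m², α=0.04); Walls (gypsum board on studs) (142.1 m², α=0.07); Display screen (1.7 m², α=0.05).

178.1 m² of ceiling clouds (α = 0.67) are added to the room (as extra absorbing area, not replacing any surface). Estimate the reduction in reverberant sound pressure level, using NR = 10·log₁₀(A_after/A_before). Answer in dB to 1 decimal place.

Equivalent absorption area: A_before = 138.8*0.04 + 21.4*0.69 + 138.8*0.04 + 142.1*0.07 + 1.7*0.05 = 35.902 m².
Treatment contributes 178.1·0.67 = 119.327 sabins.
A_after = 35.902 + 119.327 = 155.229 sabins.
NR = 10·log₁₀(155.229/35.902) = 6.4 dB.

6.4 dB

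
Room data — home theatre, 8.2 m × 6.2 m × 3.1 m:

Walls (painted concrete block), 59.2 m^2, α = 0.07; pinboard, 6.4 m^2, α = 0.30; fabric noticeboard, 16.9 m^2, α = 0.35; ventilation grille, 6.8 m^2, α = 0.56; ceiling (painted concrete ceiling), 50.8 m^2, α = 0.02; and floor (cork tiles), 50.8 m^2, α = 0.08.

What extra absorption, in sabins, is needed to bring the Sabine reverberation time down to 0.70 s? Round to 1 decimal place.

15.4 sabins

Equivalent absorption area: A₁ = 59.2×0.07 + 6.4×0.30 + 16.9×0.35 + 6.8×0.56 + 50.8×0.02 + 50.8×0.08 = 20.867 m^2.
V = 157.604 m³. Required absorption A₂ = 0.161 × 157.604 / 0.70 = 36.249 sabins.
ΔA = A₂ − A₁ = 36.249 − 20.867 = 15.4 sabins.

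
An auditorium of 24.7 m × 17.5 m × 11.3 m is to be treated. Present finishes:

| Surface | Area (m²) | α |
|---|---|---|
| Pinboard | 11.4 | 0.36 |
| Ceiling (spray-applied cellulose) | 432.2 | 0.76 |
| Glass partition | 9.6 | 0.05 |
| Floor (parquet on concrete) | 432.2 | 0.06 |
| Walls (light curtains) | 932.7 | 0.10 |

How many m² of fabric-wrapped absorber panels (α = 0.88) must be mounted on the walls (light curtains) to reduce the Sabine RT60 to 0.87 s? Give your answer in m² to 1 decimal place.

579.0

A₁ = Σ Sᵢαᵢ = 11.4×0.36 + 432.2×0.76 + 9.6×0.05 + 432.2×0.06 + 932.7×0.10 = 452.258 sabins.
V = 4884.425 m³. Target absorption A₂ = 0.161 × 4884.425 / 0.87 = 903.899 sabins.
Absorption to add: 903.899 − 452.258 = 451.641 sabins.
Net gain per m²: Δα = 0.88 − 0.10 = 0.78.
Area = ΔA/Δα = 451.641/0.78 = 579.0 m².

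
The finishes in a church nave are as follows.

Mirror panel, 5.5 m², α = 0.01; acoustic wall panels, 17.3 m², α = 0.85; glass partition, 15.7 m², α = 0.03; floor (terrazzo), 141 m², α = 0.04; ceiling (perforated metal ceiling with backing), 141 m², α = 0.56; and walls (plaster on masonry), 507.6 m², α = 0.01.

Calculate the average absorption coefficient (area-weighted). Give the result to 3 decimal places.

0.127

S = Σ Sᵢ = 5.5 + 17.3 + 15.7 + 141 + 141 + 507.6 = 828.1 m².
Weighted sum Σ Sα = 104.907.
ᾱ = 104.907 / 828.1 = 0.127.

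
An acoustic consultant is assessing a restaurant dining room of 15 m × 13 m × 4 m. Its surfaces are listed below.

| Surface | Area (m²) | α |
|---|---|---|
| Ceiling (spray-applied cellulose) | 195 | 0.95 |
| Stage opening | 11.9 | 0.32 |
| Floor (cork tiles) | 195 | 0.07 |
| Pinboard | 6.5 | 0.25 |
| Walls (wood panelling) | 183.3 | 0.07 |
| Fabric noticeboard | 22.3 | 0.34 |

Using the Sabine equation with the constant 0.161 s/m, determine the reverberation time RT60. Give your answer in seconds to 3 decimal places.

Total absorption A = 195·0.95 + 11.9·0.32 + 195·0.07 + 6.5·0.25 + 183.3·0.07 + 22.3·0.34
  = 185.250 + 3.808 + 13.650 + 1.625 + 12.831 + 7.582 = 224.746 m² sabins.
Volume V = 15 × 13 × 4 = 780 m³.
T = 0.161 V/A = 0.161·780/224.746 = 0.559 s.

0.559 s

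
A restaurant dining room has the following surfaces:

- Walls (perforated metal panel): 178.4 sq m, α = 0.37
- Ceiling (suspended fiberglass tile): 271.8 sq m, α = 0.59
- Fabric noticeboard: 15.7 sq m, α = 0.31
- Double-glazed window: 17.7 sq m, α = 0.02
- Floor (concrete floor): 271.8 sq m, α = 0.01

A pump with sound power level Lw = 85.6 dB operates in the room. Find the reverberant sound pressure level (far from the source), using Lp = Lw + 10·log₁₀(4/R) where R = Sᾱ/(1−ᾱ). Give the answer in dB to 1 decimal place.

66.3 dB

A = 234.309 sabins; S = 755.4 sq m.
ᾱ = 0.3102, so room constant R = A/(1−ᾱ) = 339.677 sq m.
Lp = 85.6 + 10·log₁₀(4/339.677) = 85.6 + (-19.29) = 66.3 dB.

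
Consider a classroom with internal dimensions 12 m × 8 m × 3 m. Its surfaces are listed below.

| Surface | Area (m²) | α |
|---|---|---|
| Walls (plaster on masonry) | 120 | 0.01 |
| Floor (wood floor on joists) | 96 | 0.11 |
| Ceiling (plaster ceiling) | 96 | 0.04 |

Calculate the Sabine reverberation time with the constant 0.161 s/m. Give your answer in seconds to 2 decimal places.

Summing Sᵢαᵢ: 1.200 + 10.560 + 3.840 → A = 15.600 sabins.
Room volume: 288 m³.
RT60 = 0.161 · V / A = 0.161 × 288 / 15.600 = 2.97 s.

2.97 sec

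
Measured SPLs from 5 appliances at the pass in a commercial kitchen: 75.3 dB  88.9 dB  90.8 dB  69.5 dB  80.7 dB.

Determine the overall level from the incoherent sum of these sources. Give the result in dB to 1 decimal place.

Σ 10^(Lᵢ/10) = 2.139e+09.
Back to dB: 10·log₁₀ Σ = 93.3 dB.

93.3 dB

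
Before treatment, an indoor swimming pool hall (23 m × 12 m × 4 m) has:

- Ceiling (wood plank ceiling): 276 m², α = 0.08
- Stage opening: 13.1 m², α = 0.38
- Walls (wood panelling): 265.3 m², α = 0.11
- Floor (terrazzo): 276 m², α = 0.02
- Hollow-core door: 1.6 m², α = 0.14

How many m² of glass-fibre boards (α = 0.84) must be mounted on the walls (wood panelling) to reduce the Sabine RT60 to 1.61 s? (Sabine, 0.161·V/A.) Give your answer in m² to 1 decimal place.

66.3

Total absorption A₁ = 276*0.08 + 13.1*0.38 + 265.3*0.11 + 276*0.02 + 1.6*0.14
  = 22.080 + 4.978 + 29.183 + 5.520 + 0.224 = 61.985 m² sabins.
Required A₂ = 0.161·1104/1.61 = 110.400 sabins.
ΔA needed = 110.400 − 61.985 = 48.415 sabins.
Each m² of panel replacing the walls (wood panelling) adds (0.84 − 0.11) = 0.73 sabins.
Area = ΔA/Δα = 48.415/0.73 = 66.3 m².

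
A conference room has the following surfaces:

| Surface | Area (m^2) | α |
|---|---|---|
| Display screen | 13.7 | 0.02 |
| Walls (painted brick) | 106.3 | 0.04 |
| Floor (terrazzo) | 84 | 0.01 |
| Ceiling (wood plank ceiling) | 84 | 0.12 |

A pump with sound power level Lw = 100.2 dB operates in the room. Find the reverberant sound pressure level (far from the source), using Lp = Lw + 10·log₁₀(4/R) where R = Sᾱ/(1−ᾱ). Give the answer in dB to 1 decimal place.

94.1 dB

A = 15.446 sabins; S = 288.0 m^2.
ᾱ = 15.446/288.0 = 0.0536; R = Sᾱ/(1−ᾱ) = 15.446/(1−0.0536) = 16.321 m^2.
Lp = Lw + 10 log₁₀(4/R) = 100.2 -6.11 = 94.1 dB.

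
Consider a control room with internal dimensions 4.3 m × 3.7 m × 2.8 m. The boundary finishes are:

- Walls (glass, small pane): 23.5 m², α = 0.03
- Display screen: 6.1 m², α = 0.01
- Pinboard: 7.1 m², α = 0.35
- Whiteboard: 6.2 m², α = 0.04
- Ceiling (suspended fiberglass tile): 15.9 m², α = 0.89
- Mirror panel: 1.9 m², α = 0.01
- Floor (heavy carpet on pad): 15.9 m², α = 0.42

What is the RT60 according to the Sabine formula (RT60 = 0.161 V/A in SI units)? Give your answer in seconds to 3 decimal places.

0.295 s

Total absorption A = 23.5×0.03 + 6.1×0.01 + 7.1×0.35 + 6.2×0.04 + 15.9×0.89 + 1.9×0.01 + 15.9×0.42
  = 0.705 + 0.061 + 2.485 + 0.248 + 14.151 + 0.019 + 6.678 = 24.347 m² sabins.
Room volume: 44.548 m³.
T = 0.161 V/A = 0.161·44.548/24.347 = 0.295 s.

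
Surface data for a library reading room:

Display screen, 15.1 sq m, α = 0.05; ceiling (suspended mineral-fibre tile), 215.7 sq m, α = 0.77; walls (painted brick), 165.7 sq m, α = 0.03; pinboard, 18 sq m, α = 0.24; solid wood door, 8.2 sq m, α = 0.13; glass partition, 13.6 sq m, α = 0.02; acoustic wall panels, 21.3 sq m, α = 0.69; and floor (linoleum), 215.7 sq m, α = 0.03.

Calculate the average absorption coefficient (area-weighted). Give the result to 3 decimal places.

Total surface area S = 673.3 sq m.
Weighted sum Σ Sα = 198.641.
ᾱ = A/S = 0.295.

0.295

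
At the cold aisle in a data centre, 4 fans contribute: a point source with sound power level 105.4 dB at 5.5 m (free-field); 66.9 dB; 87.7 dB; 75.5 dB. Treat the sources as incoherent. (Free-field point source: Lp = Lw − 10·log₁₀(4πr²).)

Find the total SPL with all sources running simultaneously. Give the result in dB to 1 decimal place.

Source at 5.5 m: Lp = 105.4 − 10·log₁₀(4π·5.5²) = 105.4 − 10·log₁₀(380.133) = 79.6 dB.
Σ 10^(Lᵢ/10) = 7.204e+08.
Back to dB: 10·log₁₀ Σ = 88.6 dB.

88.6 dB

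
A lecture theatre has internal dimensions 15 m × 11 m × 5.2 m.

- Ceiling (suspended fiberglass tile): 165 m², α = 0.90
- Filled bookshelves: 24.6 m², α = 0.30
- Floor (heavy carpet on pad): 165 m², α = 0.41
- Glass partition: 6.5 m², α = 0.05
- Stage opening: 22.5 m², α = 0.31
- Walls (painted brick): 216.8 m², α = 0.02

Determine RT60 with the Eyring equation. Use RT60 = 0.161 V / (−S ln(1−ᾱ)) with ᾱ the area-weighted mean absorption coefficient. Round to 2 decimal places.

0.46 seconds

Total surface area S = 165 + 24.6 + 165 + 6.5 + 22.5 + 216.8 = 600.4 m².
Absorption A = 165×0.90 + 24.6×0.30 + 165×0.41 + 6.5×0.05 + 22.5×0.31 + 216.8×0.02 = 235.166 sabins.
Mean coefficient ᾱ = A/S = 0.3917.
−S·ln(1−ᾱ) = −600.4 × ln(1 − 0.3917) = 298.451.
V = 15 × 11 × 5.2 = 858 m³.
RT60 = 0.161 × 858 / 298.451 = 0.46 s.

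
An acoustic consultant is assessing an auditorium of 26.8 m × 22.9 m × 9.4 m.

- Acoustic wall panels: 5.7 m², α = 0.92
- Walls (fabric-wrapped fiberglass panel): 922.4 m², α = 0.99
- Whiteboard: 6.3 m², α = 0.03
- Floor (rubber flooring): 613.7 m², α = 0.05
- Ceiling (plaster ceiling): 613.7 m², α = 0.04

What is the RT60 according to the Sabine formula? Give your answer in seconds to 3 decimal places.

0.954 s

A = Σ Sᵢαᵢ = 5.7·0.92 + 922.4·0.99 + 6.3·0.03 + 613.7·0.05 + 613.7·0.04 = 973.842 sabins.
Volume V = 26.8 × 22.9 × 9.4 = 5768.968 m³.
RT60 = 0.161 · V / A = 0.161 × 5768.968 / 973.842 = 0.954 s.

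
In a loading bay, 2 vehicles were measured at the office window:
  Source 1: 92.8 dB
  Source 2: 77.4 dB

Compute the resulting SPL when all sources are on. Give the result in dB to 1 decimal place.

92.9 dB

Converting to relative power and adding: 10^(92.8/10) + 10^(77.4/10) = 1.96e+09.
L_total = 10·log₁₀(1.96e+09) = 92.9 dB.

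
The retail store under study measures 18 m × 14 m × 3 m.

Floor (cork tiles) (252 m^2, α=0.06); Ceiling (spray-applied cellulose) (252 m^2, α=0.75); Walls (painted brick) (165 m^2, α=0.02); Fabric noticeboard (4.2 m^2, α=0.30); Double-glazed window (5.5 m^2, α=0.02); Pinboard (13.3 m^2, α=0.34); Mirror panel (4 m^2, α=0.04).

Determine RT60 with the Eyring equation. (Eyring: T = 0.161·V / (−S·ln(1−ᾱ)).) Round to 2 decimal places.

Total surface area S = 252 + 252 + 165 + 4.2 + 5.5 + 13.3 + 4 = 696.0 m^2.
Σ(Sᵢαᵢ) = 252×0.06 + 252×0.75 + 165×0.02 + 4.2×0.30 + 5.5×0.02 + 13.3×0.34 + 4×0.04 = 213.472.
Mean coefficient ᾱ = A/S = 0.3067.
−S·ln(1−ᾱ) = −696.0 × ln(1 − 0.3067) = 254.940.
V = 18 × 14 × 3 = 756 m³.
RT60 = 0.161 × 756 / 254.940 = 0.48 s.

0.48 sec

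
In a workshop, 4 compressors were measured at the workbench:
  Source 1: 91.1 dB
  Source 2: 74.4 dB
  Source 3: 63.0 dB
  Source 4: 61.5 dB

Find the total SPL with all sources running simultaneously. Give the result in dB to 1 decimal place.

Converting to relative power and adding: 10^(91.1/10) + 10^(74.4/10) + 10^(63.0/10) + 10^(61.5/10) = 1.319e+09.
Combined level = 10 log₁₀(1.319e+09) = 91.2 dB.

91.2 dB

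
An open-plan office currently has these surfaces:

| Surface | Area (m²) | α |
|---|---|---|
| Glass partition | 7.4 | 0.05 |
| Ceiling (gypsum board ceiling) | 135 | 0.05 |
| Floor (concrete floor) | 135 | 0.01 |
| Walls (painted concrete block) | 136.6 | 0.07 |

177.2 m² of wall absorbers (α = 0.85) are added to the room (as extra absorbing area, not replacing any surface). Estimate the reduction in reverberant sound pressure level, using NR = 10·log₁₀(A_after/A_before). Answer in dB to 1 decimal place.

9.7 dB

Summing Sᵢαᵢ: 0.370 + 6.750 + 1.350 + 9.562 → A_before = 18.032 sabins.
Treatment contributes 177.2·0.85 = 150.620 sabins.
New total A_after = 168.652 sabins.
NR = 10·log₁₀(168.652/18.032) = 9.7 dB.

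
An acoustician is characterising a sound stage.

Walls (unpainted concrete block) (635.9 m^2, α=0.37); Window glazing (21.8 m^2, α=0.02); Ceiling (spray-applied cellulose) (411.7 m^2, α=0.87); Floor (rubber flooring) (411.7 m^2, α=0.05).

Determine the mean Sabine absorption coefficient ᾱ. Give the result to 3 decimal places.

S = Σ Sᵢ = 635.9 + 21.8 + 411.7 + 411.7 = 1481.1 m^2.
Σ(Sᵢαᵢ) = 635.9*0.37 + 21.8*0.02 + 411.7*0.87 + 411.7*0.05 = 614.483.
ᾱ = 614.483 / 1481.1 = 0.415.

0.415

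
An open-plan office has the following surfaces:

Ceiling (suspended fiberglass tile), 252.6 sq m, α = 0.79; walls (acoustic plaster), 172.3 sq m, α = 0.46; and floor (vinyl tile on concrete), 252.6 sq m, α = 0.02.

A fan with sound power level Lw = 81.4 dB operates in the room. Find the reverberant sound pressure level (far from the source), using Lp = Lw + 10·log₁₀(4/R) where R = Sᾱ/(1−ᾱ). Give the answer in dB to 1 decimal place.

Σ(Sᵢαᵢ) = 252.6·0.79 + 172.3·0.46 + 252.6·0.02 = 283.864; total area S = 677.5 sq m.
ᾱ = 0.4190, so room constant R = A/(1−ᾱ) = 488.578 sq m.
Lp = 81.4 + 10·log₁₀(4/488.578) = 81.4 + (-20.87) = 60.5 dB.

60.5 dB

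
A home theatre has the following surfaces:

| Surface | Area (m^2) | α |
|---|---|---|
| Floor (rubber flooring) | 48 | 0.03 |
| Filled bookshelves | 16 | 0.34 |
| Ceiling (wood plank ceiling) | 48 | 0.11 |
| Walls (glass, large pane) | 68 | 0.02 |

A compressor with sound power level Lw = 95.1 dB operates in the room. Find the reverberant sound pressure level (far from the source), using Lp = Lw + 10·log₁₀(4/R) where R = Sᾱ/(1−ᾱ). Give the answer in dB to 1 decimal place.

Σ(Sᵢαᵢ) = 48×0.03 + 16×0.34 + 48×0.11 + 68×0.02 = 13.520; total area S = 180.0 m^2.
ᾱ = 13.520/180.0 = 0.0751; R = Sᾱ/(1−ᾱ) = 13.520/(1−0.0751) = 14.618 m^2.
Lp = 95.1 + 10·log₁₀(4/14.618) = 95.1 + (-5.63) = 89.5 dB.

89.5 dB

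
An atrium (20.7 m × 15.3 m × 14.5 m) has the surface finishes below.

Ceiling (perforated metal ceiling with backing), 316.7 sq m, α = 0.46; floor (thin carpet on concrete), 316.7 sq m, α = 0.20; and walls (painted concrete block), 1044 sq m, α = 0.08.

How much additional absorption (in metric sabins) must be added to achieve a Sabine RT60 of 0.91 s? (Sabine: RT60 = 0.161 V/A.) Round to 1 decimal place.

Total absorption A₁ = 316.7×0.46 + 316.7×0.20 + 1044×0.08
  = 145.682 + 63.340 + 83.520 = 292.542 sq m sabins.
Target A₂ = 0.161·4592.295/0.91 = 812.483 sabins (V = 4592.295 m³).
ΔA = A₂ − A₁ = 812.483 − 292.542 = 519.9 sabins.

519.9 sabins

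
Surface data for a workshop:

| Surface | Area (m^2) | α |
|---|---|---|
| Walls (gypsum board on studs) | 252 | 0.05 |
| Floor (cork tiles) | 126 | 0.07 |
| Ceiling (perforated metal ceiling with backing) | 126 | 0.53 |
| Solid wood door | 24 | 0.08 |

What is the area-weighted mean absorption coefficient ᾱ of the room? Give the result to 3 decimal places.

0.171

Total surface area S = 528.0 m^2.
Σ(Sᵢαᵢ) = 252·0.05 + 126·0.07 + 126·0.53 + 24·0.08 = 90.120.
ᾱ = 90.120 / 528.0 = 0.171.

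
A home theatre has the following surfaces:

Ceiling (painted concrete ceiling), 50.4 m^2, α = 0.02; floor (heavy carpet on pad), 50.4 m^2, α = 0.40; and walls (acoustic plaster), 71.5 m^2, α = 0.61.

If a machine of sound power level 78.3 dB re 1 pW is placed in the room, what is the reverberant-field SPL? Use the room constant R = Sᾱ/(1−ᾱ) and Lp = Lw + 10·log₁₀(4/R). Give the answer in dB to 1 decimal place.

64.2 dB

A = 64.783 sabins; S = 172.3 m^2.
ᾱ = 64.783/172.3 = 0.3760; R = Sᾱ/(1−ᾱ) = 64.783/(1−0.3760) = 103.819 m^2.
Lp = Lw + 10 log₁₀(4/R) = 78.3 -14.14 = 64.2 dB.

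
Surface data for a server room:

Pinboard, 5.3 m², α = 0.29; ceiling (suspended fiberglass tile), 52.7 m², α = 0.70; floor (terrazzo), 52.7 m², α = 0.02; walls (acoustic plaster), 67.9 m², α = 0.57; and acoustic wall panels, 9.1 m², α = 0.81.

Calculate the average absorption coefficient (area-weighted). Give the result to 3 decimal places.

0.456

Total surface area S = 187.7 m².
A = 5.3*0.29 + 52.7*0.70 + 52.7*0.02 + 67.9*0.57 + 9.1*0.81 = 85.555 sabins.
ᾱ = 85.555 / 187.7 = 0.456.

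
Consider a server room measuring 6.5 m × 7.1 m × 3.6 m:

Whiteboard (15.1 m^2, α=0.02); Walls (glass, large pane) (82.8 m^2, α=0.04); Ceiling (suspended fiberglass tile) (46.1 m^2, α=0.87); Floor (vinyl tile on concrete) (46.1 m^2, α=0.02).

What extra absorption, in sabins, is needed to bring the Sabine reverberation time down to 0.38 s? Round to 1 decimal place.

Total absorption A₁ = 15.1·0.02 + 82.8·0.04 + 46.1·0.87 + 46.1·0.02
  = 0.302 + 3.312 + 40.107 + 0.922 = 44.643 m^2 sabins.
For T = 0.38 s, need A₂ = 0.161·V/T = 0.161·166.14/0.38 = 70.391 sabins.
Shortfall: 70.391 − 44.643 = 25.7 sabins.

25.7 sabins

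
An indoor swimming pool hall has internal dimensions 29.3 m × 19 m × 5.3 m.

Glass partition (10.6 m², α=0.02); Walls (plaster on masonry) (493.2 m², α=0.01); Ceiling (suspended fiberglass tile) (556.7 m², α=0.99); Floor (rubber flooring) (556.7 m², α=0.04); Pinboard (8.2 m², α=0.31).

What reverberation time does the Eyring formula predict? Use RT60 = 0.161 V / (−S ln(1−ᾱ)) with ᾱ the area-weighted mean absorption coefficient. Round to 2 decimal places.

0.66 s

S = Σ Sᵢ = 1625.4 m².
Σ(Sᵢαᵢ) = 10.6·0.02 + 493.2·0.01 + 556.7·0.99 + 556.7·0.04 + 8.2·0.31 = 581.087.
ᾱ = 581.087 / 1625.4 = 0.3575.
−S·ln(1−ᾱ) = −1625.4 × ln(1 − 0.3575) = 719.058.
V = 29.3 × 19 × 5.3 = 2950.51 m³.
RT60 = 0.161 × 2950.51 / 719.058 = 0.66 s.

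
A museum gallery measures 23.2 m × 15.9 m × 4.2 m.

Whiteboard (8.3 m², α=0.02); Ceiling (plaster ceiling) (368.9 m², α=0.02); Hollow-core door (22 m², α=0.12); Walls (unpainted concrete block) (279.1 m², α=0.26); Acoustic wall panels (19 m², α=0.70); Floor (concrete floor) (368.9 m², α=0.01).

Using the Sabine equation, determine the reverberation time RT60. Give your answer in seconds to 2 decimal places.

2.50 s

Total absorption A = 8.3*0.02 + 368.9*0.02 + 22*0.12 + 279.1*0.26 + 19*0.70 + 368.9*0.01
  = 0.166 + 7.378 + 2.640 + 72.566 + 13.300 + 3.689 = 99.739 m² sabins.
V = 23.2·15.9·4.2 = 1549.296 m³.
Sabine: RT60 = 0.161 × 1549.296 / 99.739 = 2.50 s.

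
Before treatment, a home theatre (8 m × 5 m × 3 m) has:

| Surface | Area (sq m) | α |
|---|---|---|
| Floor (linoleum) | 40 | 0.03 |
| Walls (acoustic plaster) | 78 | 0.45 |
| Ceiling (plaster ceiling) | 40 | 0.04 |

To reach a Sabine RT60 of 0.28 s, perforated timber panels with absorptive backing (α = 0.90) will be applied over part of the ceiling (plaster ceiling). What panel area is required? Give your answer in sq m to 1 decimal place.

36.2

A₁ = Σ Sᵢαᵢ = 40*0.03 + 78*0.45 + 40*0.04 = 37.900 sabins.
V = 120 m³. Target absorption A₂ = 0.161 × 120 / 0.28 = 69.000 sabins.
Absorption to add: 69.000 − 37.900 = 31.100 sabins.
Each sq m of panel replacing the ceiling (plaster ceiling) adds (0.90 − 0.04) = 0.86 sabins.
Panel area = 31.100 / 0.86 = 36.2 sq m.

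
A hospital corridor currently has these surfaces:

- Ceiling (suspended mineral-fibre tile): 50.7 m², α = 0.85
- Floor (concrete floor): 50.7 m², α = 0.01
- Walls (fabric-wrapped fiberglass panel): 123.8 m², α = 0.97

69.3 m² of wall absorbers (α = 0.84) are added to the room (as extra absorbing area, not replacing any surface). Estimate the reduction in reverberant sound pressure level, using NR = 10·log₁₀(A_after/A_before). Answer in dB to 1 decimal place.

1.3 dB

Summing Sᵢαᵢ: 43.095 + 0.507 + 120.086 → A_before = 163.688 sabins.
Treatment contributes 69.3·0.84 = 58.212 sabins.
New total A_after = 221.900 sabins.
NR = 10·log₁₀(221.900/163.688) = 1.3 dB.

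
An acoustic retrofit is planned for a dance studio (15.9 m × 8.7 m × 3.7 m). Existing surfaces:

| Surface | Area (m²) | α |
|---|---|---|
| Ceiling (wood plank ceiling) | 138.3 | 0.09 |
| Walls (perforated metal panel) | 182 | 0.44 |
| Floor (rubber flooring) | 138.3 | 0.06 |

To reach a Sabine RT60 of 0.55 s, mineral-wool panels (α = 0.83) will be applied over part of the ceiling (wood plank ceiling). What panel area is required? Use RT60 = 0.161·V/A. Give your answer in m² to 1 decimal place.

66.2

A₁ = Σ Sᵢαᵢ = 138.3*0.09 + 182*0.44 + 138.3*0.06 = 100.825 sabins.
V = 511.821 m³. Target absorption A₂ = 0.161 × 511.821 / 0.55 = 149.824 sabins.
ΔA needed = 149.824 − 100.825 = 48.999 sabins.
Each m² of panel replacing the ceiling (wood plank ceiling) adds (0.83 − 0.09) = 0.74 sabins.
Area = ΔA/Δα = 48.999/0.74 = 66.2 m².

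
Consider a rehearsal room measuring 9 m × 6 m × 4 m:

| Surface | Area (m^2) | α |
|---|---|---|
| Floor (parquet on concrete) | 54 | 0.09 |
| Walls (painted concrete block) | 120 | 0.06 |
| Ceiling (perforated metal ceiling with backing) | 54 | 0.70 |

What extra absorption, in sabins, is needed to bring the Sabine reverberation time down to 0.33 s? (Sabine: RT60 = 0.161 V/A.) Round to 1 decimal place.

55.5 sabins

Summing Sᵢαᵢ: 4.860 + 7.200 + 37.800 → A₁ = 49.860 sabins.
For T = 0.33 s, need A₂ = 0.161·V/T = 0.161·216/0.33 = 105.382 sabins.
ΔA = A₂ − A₁ = 105.382 − 49.860 = 55.5 sabins.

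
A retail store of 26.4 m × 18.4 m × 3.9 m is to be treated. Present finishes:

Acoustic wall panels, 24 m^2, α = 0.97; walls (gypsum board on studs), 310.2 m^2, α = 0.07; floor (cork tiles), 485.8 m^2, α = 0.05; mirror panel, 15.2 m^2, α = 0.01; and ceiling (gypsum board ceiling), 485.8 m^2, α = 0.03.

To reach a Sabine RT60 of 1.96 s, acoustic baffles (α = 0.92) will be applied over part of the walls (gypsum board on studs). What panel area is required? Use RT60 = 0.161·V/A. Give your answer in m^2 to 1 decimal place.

A₁ = Σ Sᵢαᵢ = 24×0.97 + 310.2×0.07 + 485.8×0.05 + 15.2×0.01 + 485.8×0.03 = 84.010 sabins.
V = 1894.464 m³. Target absorption A₂ = 0.161 × 1894.464 / 1.96 = 155.617 sabins.
ΔA needed = 155.617 − 84.010 = 71.607 sabins.
Net gain per m^2: Δα = 0.92 − 0.07 = 0.85.
Panel area = 71.607 / 0.85 = 84.2 m^2.

84.2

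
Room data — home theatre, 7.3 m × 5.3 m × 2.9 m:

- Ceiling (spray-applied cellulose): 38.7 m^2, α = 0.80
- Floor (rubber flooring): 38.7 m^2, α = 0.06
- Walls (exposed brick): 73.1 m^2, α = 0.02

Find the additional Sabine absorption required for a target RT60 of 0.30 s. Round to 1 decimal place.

25.5 sabins

Equivalent absorption area: A₁ = 38.7·0.80 + 38.7·0.06 + 73.1·0.02 = 34.744 m^2.
V = 112.201 m³. Required absorption A₂ = 0.161 × 112.201 / 0.30 = 60.215 sabins.
Shortfall: 60.215 − 34.744 = 25.5 sabins.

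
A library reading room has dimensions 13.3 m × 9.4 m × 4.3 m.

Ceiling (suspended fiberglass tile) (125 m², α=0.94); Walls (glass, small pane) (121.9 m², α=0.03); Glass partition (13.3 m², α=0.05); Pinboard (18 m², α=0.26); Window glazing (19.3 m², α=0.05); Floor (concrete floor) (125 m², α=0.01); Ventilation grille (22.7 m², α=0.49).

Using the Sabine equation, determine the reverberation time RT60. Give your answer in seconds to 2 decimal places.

Summing Sᵢαᵢ: 117.500 + 3.657 + 0.665 + 4.680 + 0.965 + 1.250 + 11.123 → A = 139.840 sabins.
V = 13.3·9.4·4.3 = 537.586 m³.
RT60 = 0.161 · V / A = 0.161 × 537.586 / 139.840 = 0.62 s.

0.62 s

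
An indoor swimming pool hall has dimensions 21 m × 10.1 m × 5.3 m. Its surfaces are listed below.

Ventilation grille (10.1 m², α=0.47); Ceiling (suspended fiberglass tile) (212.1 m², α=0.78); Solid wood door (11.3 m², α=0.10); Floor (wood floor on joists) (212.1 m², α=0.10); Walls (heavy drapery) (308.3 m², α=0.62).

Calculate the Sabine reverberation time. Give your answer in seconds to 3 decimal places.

0.472 s

Summing Sᵢαᵢ: 4.747 + 165.438 + 1.130 + 21.210 + 191.146 → A = 383.671 sabins.
Volume V = 21 × 10.1 × 5.3 = 1124.13 m³.
Sabine: RT60 = 0.161 × 1124.13 / 383.671 = 0.472 s.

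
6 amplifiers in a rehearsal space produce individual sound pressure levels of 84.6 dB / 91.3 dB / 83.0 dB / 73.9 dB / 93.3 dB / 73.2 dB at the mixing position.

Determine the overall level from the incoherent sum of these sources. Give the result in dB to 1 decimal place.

Sum in the linear (power) domain: Σ 10^(Lᵢ/10) = 10^(84.6/10) + 10^(91.3/10) + 10^(83.0/10) + 10^(73.9/10) + 10^(93.3/10) + 10^(73.2/10) = 4.02e+09.
Combined level = 10 log₁₀(4.02e+09) = 96.0 dB.

96.0 dB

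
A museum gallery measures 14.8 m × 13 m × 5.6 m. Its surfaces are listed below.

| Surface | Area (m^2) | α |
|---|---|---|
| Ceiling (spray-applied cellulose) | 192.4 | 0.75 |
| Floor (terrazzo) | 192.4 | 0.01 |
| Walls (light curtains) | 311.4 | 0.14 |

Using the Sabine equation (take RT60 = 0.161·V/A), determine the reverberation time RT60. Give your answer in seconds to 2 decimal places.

Summing Sᵢαᵢ: 144.300 + 1.924 + 43.596 → A = 189.820 sabins.
V = 14.8·13·5.6 = 1077.44 m³.
Sabine: RT60 = 0.161 × 1077.44 / 189.820 = 0.91 s.

0.91 s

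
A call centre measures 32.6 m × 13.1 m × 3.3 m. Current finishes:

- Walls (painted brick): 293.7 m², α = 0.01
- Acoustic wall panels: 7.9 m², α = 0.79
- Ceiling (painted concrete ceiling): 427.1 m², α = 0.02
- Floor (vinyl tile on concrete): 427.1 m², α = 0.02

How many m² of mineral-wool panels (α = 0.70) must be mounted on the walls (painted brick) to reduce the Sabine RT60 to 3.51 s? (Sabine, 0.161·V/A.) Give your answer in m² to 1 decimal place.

Equivalent absorption area: A₁ = 293.7·0.01 + 7.9·0.79 + 427.1·0.02 + 427.1·0.02 = 26.262 m².
Required A₂ = 0.161·1409.298/3.51 = 64.643 sabins.
ΔA needed = 64.643 − 26.262 = 38.381 sabins.
Net gain per m²: Δα = 0.70 − 0.01 = 0.69.
Panel area = 38.381 / 0.69 = 55.6 m².

55.6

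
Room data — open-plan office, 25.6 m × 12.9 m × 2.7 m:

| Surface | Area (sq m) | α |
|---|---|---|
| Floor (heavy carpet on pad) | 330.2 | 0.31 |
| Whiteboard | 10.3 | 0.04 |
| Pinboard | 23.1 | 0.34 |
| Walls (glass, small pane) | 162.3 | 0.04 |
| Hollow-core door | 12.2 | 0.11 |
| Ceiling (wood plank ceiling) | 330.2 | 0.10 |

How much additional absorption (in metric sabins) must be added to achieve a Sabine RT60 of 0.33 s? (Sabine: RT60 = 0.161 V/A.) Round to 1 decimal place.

Equivalent absorption area: A₁ = 330.2*0.31 + 10.3*0.04 + 23.1*0.34 + 162.3*0.04 + 12.2*0.11 + 330.2*0.10 = 151.482 sq m.
Target A₂ = 0.161·891.648/0.33 = 435.016 sabins (V = 891.648 m³).
ΔA = A₂ − A₁ = 435.016 − 151.482 = 283.5 sabins.

283.5 sabins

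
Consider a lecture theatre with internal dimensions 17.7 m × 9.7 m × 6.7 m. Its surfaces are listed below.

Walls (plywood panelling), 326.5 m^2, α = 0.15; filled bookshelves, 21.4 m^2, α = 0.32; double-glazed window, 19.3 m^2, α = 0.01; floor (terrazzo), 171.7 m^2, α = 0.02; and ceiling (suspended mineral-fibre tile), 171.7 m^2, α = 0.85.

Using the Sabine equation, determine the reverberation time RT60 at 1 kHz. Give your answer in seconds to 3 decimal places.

0.902 s

Equivalent absorption area: A = 326.5·0.15 + 21.4·0.32 + 19.3·0.01 + 171.7·0.02 + 171.7·0.85 = 205.395 m^2.
Room volume: 1150.323 m³.
RT60 = 0.161 · V / A = 0.161 × 1150.323 / 205.395 = 0.902 s.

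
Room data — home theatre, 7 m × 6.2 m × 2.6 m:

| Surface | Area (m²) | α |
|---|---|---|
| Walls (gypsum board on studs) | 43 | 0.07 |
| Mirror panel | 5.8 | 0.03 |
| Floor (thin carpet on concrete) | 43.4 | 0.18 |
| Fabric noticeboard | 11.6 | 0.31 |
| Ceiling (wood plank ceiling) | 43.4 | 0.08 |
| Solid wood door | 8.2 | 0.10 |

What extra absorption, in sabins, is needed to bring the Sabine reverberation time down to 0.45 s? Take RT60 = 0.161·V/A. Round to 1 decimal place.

21.5 sabins

Total absorption A₁ = 43*0.07 + 5.8*0.03 + 43.4*0.18 + 11.6*0.31 + 43.4*0.08 + 8.2*0.10
  = 3.010 + 0.174 + 7.812 + 3.596 + 3.472 + 0.820 = 18.884 m² sabins.
For T = 0.45 s, need A₂ = 0.161·V/T = 0.161·112.84/0.45 = 40.372 sabins.
Shortfall: 40.372 − 18.884 = 21.5 sabins.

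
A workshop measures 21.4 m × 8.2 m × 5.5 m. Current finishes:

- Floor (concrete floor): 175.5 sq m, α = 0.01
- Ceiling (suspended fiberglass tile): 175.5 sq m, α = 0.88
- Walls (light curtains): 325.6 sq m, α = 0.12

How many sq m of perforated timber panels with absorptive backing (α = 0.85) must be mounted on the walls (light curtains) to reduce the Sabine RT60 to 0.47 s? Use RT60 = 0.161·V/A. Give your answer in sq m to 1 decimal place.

185.4

Equivalent absorption area: A₁ = 175.5×0.01 + 175.5×0.88 + 325.6×0.12 = 195.267 sq m.
Required A₂ = 0.161·965.14/0.47 = 330.612 sabins.
Absorption to add: 330.612 − 195.267 = 135.345 sabins.
Each sq m of panel replacing the walls (light curtains) adds (0.85 − 0.12) = 0.73 sabins.
Area = ΔA/Δα = 135.345/0.73 = 185.4 sq m.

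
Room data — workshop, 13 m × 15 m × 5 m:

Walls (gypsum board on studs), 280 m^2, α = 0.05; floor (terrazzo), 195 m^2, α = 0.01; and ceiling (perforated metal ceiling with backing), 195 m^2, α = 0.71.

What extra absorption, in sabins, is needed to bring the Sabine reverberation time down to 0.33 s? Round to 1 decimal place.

321.3 sabins

Summing Sᵢαᵢ: 14.000 + 1.950 + 138.450 → A₁ = 154.400 sabins.
V = 975 m³. Required absorption A₂ = 0.161 × 975 / 0.33 = 475.682 sabins.
Additional absorption ΔA = 475.682 − 154.400 = 321.3 sabins.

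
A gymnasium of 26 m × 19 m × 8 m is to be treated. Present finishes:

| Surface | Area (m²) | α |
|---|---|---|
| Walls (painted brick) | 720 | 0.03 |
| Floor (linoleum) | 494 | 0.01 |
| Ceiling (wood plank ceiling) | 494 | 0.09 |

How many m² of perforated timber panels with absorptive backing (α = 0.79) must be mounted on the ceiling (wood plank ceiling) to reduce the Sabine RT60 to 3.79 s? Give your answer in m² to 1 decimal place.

Summing Sᵢαᵢ: 21.600 + 4.940 + 44.460 → A₁ = 71.000 sabins.
V = 3952 m³. Target absorption A₂ = 0.161 × 3952 / 3.79 = 167.882 sabins.
ΔA needed = 167.882 − 71.000 = 96.882 sabins.
Net gain per m²: Δα = 0.79 − 0.09 = 0.70.
Panel area = 96.882 / 0.70 = 138.4 m².

138.4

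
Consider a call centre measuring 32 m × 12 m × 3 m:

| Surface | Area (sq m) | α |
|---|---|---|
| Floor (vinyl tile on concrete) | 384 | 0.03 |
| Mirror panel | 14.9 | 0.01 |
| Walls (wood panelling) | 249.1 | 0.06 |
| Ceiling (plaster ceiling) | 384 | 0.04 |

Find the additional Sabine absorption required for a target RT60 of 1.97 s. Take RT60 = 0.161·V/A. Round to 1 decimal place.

52.2 sabins

Equivalent absorption area: A₁ = 384·0.03 + 14.9·0.01 + 249.1·0.06 + 384·0.04 = 41.975 sq m.
Target A₂ = 0.161·1152/1.97 = 94.148 sabins (V = 1152 m³).
Shortfall: 94.148 − 41.975 = 52.2 sabins.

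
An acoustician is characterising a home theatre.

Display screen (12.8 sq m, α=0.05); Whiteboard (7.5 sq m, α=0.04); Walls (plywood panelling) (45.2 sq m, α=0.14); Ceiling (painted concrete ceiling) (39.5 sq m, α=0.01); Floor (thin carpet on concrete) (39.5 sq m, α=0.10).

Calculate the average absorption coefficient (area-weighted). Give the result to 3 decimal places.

0.080

Total surface area S = 144.5 sq m.
Σ(Sᵢαᵢ) = 12.8*0.05 + 7.5*0.04 + 45.2*0.14 + 39.5*0.01 + 39.5*0.10 = 11.613.
ᾱ = 11.613 / 144.5 = 0.080.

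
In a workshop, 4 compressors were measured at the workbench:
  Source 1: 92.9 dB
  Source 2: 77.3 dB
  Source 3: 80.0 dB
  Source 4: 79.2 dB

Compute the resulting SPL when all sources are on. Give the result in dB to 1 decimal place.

Converting to relative power and adding: 10^(92.9/10) + 10^(77.3/10) + 10^(80.0/10) + 10^(79.2/10) = 2.187e+09.
Back to dB: 10·log₁₀ Σ = 93.4 dB.

93.4 dB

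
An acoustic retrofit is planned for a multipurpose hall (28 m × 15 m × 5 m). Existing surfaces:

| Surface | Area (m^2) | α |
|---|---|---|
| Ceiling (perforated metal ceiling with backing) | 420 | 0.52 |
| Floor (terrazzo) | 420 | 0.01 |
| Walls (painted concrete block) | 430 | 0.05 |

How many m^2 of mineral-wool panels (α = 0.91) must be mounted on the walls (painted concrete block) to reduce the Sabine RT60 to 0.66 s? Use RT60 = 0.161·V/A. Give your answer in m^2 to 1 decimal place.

311.8

A₁ = Σ Sᵢαᵢ = 420·0.52 + 420·0.01 + 430·0.05 = 244.100 sabins.
Required A₂ = 0.161·2100/0.66 = 512.273 sabins.
Absorption to add: 512.273 − 244.100 = 268.173 sabins.
Net gain per m^2: Δα = 0.91 − 0.05 = 0.86.
Panel area = 268.173 / 0.86 = 311.8 m^2.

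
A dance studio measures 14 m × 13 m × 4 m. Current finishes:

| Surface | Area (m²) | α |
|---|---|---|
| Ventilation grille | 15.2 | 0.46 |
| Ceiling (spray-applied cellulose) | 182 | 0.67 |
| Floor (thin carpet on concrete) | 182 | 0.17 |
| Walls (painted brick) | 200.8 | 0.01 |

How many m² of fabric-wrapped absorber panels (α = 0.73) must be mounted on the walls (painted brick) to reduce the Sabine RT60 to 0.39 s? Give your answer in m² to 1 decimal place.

Total absorption A₁ = 15.2*0.46 + 182*0.67 + 182*0.17 + 200.8*0.01
  = 6.992 + 121.940 + 30.940 + 2.008 = 161.880 m² sabins.
V = 728 m³. Target absorption A₂ = 0.161 × 728 / 0.39 = 300.533 sabins.
Absorption to add: 300.533 − 161.880 = 138.653 sabins.
Net gain per m²: Δα = 0.73 − 0.01 = 0.72.
Panel area = 138.653 / 0.72 = 192.6 m².

192.6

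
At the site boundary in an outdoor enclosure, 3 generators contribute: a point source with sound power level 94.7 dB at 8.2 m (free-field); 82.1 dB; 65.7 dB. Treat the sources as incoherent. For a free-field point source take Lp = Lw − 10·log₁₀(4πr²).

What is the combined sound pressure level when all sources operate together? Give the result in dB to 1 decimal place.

82.3 dB

Source at 8.2 m: Lp = 94.7 − 10·log₁₀(4π·8.2²) = 94.7 − 10·log₁₀(844.963) = 65.4 dB.
Sum in the linear (power) domain: Σ 10^(Lᵢ/10) = 10^(65.4/10) + 10^(82.1/10) + 10^(65.7/10) = 1.694e+08.
Combined level = 10 log₁₀(1.694e+08) = 82.3 dB.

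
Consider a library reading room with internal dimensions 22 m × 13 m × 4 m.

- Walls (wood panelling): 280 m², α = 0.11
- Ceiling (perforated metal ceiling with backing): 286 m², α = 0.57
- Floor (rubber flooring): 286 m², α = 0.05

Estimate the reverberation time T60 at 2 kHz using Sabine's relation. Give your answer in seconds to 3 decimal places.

0.885 sec

Summing Sᵢαᵢ: 30.800 + 163.020 + 14.300 → A = 208.120 sabins.
V = 22·13·4 = 1144 m³.
T = 0.161 V/A = 0.161·1144/208.120 = 0.885 s.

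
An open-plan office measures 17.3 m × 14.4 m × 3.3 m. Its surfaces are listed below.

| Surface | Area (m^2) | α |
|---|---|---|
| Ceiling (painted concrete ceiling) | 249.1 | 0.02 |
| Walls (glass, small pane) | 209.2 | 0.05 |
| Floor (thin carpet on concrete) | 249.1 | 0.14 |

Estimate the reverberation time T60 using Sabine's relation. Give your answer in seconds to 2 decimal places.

2.63 seconds

Total absorption A = 249.1·0.02 + 209.2·0.05 + 249.1·0.14
  = 4.982 + 10.460 + 34.874 = 50.316 m^2 sabins.
V = 17.3·14.4·3.3 = 822.096 m³.
T = 0.161 V/A = 0.161·822.096/50.316 = 2.63 s.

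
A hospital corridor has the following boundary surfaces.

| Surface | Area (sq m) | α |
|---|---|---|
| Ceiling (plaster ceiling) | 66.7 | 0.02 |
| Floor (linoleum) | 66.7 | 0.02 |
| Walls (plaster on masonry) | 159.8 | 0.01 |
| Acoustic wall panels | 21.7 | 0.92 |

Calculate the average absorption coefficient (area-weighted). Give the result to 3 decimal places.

0.077

Total surface area S = 314.9 sq m.
Weighted sum Σ Sα = 24.230.
ᾱ = 24.230 / 314.9 = 0.077.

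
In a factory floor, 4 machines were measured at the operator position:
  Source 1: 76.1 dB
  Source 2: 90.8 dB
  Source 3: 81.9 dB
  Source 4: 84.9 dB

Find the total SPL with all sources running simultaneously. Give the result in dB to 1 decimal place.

92.3 dB

Σ 10^(Lᵢ/10) = 1.707e+09.
Back to dB: 10·log₁₀ Σ = 92.3 dB.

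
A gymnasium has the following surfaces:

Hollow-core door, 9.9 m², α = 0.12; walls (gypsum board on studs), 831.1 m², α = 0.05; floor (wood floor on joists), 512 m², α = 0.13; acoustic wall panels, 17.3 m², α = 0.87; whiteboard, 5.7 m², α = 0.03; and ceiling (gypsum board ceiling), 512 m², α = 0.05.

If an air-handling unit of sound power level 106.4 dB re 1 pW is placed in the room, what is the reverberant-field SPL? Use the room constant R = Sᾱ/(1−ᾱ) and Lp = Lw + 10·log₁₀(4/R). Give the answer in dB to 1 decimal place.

A = 150.125 sabins; S = 1888.0 m².
ᾱ = 150.125/1888.0 = 0.0795; R = Sᾱ/(1−ᾱ) = 150.125/(1−0.0795) = 163.091 m².
Lp = 106.4 + 10·log₁₀(4/163.091) = 106.4 + (-16.10) = 90.3 dB.

90.3 dB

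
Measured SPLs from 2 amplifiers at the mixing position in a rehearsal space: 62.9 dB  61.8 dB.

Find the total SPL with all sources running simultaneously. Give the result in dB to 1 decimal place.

65.4 dB

Sum in the linear (power) domain: Σ 10^(Lᵢ/10) = 10^(62.9/10) + 10^(61.8/10) = 3.463e+06.
L_total = 10·log₁₀(3.463e+06) = 65.4 dB.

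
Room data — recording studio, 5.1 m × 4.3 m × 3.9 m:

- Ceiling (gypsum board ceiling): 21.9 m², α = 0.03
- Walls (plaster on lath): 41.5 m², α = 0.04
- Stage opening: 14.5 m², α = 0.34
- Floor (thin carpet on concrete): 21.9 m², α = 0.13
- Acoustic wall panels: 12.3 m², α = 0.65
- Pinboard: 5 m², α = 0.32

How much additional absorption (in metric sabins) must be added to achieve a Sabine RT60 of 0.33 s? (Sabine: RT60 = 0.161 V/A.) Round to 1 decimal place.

22.0 sabins

Total absorption A₁ = 21.9*0.03 + 41.5*0.04 + 14.5*0.34 + 21.9*0.13 + 12.3*0.65 + 5*0.32
  = 0.657 + 1.660 + 4.930 + 2.847 + 7.995 + 1.600 = 19.689 m² sabins.
V = 85.527 m³. Required absorption A₂ = 0.161 × 85.527 / 0.33 = 41.727 sabins.
Shortfall: 41.727 − 19.689 = 22.0 sabins.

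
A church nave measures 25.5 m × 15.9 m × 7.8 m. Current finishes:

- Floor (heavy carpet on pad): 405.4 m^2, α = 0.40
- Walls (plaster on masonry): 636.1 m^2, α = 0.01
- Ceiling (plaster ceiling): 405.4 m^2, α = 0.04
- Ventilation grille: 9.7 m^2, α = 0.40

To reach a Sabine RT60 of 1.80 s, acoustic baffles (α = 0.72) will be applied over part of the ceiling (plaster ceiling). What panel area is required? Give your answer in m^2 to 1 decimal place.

138.6

Summing Sᵢαᵢ: 162.160 + 6.361 + 16.216 + 3.880 → A₁ = 188.617 sabins.
V = 3162.51 m³. Target absorption A₂ = 0.161 × 3162.51 / 1.80 = 282.869 sabins.
Absorption to add: 282.869 − 188.617 = 94.252 sabins.
Net gain per m^2: Δα = 0.72 − 0.04 = 0.68.
Panel area = 94.252 / 0.68 = 138.6 m^2.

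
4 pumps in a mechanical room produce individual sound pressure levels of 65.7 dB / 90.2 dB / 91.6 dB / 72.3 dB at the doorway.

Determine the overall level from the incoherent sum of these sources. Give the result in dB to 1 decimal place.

Converting to relative power and adding: 10^(65.7/10) + 10^(90.2/10) + 10^(91.6/10) + 10^(72.3/10) = 2.513e+09.
Back to dB: 10·log₁₀ Σ = 94.0 dB.

94.0 dB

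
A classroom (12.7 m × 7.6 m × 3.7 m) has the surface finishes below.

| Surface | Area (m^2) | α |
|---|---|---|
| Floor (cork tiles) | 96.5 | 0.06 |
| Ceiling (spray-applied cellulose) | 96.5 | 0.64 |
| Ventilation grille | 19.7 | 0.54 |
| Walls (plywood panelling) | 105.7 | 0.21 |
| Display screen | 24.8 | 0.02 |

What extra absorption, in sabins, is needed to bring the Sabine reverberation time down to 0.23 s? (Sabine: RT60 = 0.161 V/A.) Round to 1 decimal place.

Summing Sᵢαᵢ: 5.790 + 61.760 + 10.638 + 22.197 + 0.496 → A₁ = 100.881 sabins.
For T = 0.23 s, need A₂ = 0.161·V/T = 0.161·357.124/0.23 = 249.987 sabins.
Additional absorption ΔA = 249.987 − 100.881 = 149.1 sabins.

149.1 sabins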